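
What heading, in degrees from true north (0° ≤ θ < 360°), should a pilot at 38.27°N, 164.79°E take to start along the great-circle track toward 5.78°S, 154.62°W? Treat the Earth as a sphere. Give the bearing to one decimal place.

130.2°

Δλ = -154.62 − 164.79 = -319.41°; wrapped into (−180°, 180°]: 40.59°.
θ = atan2( sin Δλ · cos φ₂ , cos φ₁ · sin φ₂ − sin φ₁ · cos φ₂ · cos Δλ )
  = atan2(0.64733, -0.54701) = 130.199° → normalised to [0°, 360°): 130.199°.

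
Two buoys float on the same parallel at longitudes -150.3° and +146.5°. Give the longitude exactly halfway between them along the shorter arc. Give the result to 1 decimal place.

Signed shortest Δλ from -150.3° to +146.5° is -63.2°.
Midpoint longitude = -150.3° + (-63.2°)/2 = -150.3° − 31.6° = -181.9°.
Normalise into (−180°, 180°]: +178.1°.
(The naïve average (-150.3 + +146.5)/2 = -1.9° is on the wrong side of the globe.)

+178.1°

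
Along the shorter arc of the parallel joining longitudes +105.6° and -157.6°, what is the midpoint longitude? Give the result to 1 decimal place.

Signed shortest Δλ from +105.6° to -157.6° is +96.8°.
Midpoint longitude = +105.6° + (+96.8°)/2 = +105.6° + 48.4° = +154.0°.
(The naïve average (+105.6 + -157.6)/2 = -26.0° is on the wrong side of the globe.)

+154.0°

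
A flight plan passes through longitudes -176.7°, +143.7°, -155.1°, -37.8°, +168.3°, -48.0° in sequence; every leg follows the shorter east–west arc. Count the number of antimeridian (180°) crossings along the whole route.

4

Leg 1: -176.7° → +143.7°, shortest Δλ = -39.6° (west) — crosses 180°.
Leg 2: +143.7° → -155.1°, shortest Δλ = 61.2° (east) — crosses 180°.
Leg 3: -155.1° → -37.8°, shortest Δλ = 117.3° (east) — does not cross 180°.
Leg 4: -37.8° → +168.3°, shortest Δλ = -153.9° (west) — crosses 180°.
Leg 5: +168.3° → -48.0°, shortest Δλ = 143.7° (east) — crosses 180°.
Total crossings: 4.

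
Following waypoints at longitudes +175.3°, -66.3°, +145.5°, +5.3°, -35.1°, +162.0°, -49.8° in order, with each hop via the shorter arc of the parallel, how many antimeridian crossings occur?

4

Leg 1: +175.3° → -66.3°, shortest Δλ = 118.4° (east) — crosses 180°.
Leg 2: -66.3° → +145.5°, shortest Δλ = -148.2° (west) — crosses 180°.
Leg 3: +145.5° → +5.3°, shortest Δλ = -140.2° (west) — does not cross 180°.
Leg 4: +5.3° → -35.1°, shortest Δλ = -40.4° (west) — does not cross 180°.
Leg 5: -35.1° → +162.0°, shortest Δλ = -162.9° (west) — crosses 180°.
Leg 6: +162.0° → -49.8°, shortest Δλ = 148.2° (east) — crosses 180°.
Total crossings: 4.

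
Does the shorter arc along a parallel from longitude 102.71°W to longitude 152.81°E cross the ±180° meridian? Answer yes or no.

Naïve |152.81 − -102.71| = 255.52° > 180°, so the shorter arc goes the other way round — across 180°.
Signed shortest Δλ = ((152.81 − -102.71 + 180) mod 360) − 180 = -104.48°.
Going west by 104.48° from -102.71° passes through 180° before reaching +152.81°.

Yes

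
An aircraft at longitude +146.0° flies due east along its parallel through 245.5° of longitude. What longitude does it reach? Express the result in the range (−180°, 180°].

Start at +146.0°; shift +245.5° → +391.5°.
+391.5° lies outside (−180°, 180°]; subtract 360° → +31.5°.

+31.5°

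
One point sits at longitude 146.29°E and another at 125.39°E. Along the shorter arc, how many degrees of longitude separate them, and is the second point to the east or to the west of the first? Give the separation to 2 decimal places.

Raw difference: 125.39 − 146.29 = -20.9°.
Normalise into (−180°, 180°]: -20.9° stays -20.9°.
Negative ⇒ the second point lies to the west; separation 20.90°.

20.90° west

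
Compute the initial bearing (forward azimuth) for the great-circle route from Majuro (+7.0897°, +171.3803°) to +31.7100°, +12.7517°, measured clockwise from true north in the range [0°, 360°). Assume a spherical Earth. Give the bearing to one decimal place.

Δλ = 12.7517 − 171.3803 = -158.6286°.
θ = atan2( sin Δλ · cos φ₂ , cos φ₁ · sin φ₂ − sin φ₁ · cos φ₂ · cos Δλ )
  = atan2(-0.31001, 0.61938) = -26.589° → normalised to [0°, 360°): 333.411°.

333.4°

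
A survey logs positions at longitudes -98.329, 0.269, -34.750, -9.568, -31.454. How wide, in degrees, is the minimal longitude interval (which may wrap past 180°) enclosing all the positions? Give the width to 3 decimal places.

98.598°

Sort the longitudes: -98.329°, -34.750°, -31.454°, -9.568°, +0.269°.
Eastward gaps between consecutive values (wrapping around): 63.579°, 3.296°, 21.886°, 9.837°, 261.402°.
Largest gap = 261.402° ⇒ minimal covering band is its complement: 360° − 261.402° = 98.598°.
Band runs from -98.329° eastward to +0.269°.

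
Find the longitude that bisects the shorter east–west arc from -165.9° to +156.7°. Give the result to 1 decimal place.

Signed shortest Δλ from -165.9° to +156.7° is -37.4°.
Midpoint longitude = -165.9° + (-37.4°)/2 = -165.9° − 18.7° = -184.6°.
Normalise into (−180°, 180°]: +175.4°.
(The naïve average (-165.9 + +156.7)/2 = -4.6° is on the wrong side of the globe.)

+175.4°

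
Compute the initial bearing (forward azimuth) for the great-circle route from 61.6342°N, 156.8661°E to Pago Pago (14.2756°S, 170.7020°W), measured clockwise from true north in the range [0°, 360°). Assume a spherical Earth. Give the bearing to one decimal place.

148.2°

Δλ = -170.7020 − 156.8661 = -327.5681°; wrapped into (−180°, 180°]: 32.4319°.
θ = atan2( sin Δλ · cos φ₂ , cos φ₁ · sin φ₂ − sin φ₁ · cos φ₂ · cos Δλ )
  = atan2(0.51974, -0.83691) = 148.159° → normalised to [0°, 360°): 148.159°.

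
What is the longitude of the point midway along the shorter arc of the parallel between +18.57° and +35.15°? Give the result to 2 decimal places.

Signed shortest Δλ from +18.57° to +35.15° is +16.58°.
Midpoint longitude = +18.57° + (+16.58°)/2 = +18.57° + 8.29° = +26.86°.

+26.86°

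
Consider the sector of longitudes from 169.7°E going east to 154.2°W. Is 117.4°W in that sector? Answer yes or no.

Band width going east from +169.7° to -154.2°: ((-154.2 − 169.7) mod 360) = 36.1°.
Offset of -117.4° east of the west edge: ((-117.4 − 169.7) mod 360) = 72.9°.
72.9° > 36.1° ⇒ outside.

No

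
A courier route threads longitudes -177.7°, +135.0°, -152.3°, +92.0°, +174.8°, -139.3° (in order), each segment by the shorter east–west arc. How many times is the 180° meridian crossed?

Leg 1: -177.7° → +135.0°, shortest Δλ = -47.3° (west) — crosses 180°.
Leg 2: +135.0° → -152.3°, shortest Δλ = 72.7° (east) — crosses 180°.
Leg 3: -152.3° → +92.0°, shortest Δλ = -115.7° (west) — crosses 180°.
Leg 4: +92.0° → +174.8°, shortest Δλ = 82.8° (east) — does not cross 180°.
Leg 5: +174.8° → -139.3°, shortest Δλ = 45.9° (east) — crosses 180°.
Total crossings: 4.

4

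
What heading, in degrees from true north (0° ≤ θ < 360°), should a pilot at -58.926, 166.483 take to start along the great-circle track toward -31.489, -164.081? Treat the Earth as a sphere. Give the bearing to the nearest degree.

Δλ = -164.081 − 166.483 = -330.564°; wrapped into (−180°, 180°]: 29.436°.
θ = atan2( sin Δλ · cos φ₂ , cos φ₁ · sin φ₂ − sin φ₁ · cos φ₂ · cos Δλ )
  = atan2(0.41908, 0.36649) = 48.830° → normalised to [0°, 360°): 48.830°.

49°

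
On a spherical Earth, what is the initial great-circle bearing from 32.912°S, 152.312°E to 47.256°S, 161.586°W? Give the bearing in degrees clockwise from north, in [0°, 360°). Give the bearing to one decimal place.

Δλ = -161.586 − 152.312 = -313.898°; wrapped into (−180°, 180°]: 46.102°.
θ = atan2( sin Δλ · cos φ₂ , cos φ₁ · sin φ₂ − sin φ₁ · cos φ₂ · cos Δλ )
  = atan2(0.48907, -0.36082) = 126.419° → normalised to [0°, 360°): 126.419°.

126.4°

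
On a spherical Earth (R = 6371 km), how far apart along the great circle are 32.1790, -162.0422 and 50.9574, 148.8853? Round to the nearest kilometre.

Δλ = 148.8853 − -162.0422 = 310.9275°; wrapped into (−180°, 180°]: -49.0725°.
Δφ = 50.9574 − 32.1790 = 18.7784°.
a = sin²(Δφ/2) + cos φ₁ · cos φ₂ · sin²(Δλ/2) = 0.118553.
c = 2·atan2(√a, √(1−a)) = 0.70302 rad → d = 6371·c ≈ 4478.94 km.

4479 km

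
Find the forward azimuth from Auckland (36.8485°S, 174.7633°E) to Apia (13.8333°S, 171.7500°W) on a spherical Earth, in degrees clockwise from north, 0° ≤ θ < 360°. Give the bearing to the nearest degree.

Δλ = -171.7500 − 174.7633 = -346.5133°; wrapped into (−180°, 180°]: 13.4867°.
θ = atan2( sin Δλ · cos φ₂ , cos φ₁ · sin φ₂ − sin φ₁ · cos φ₂ · cos Δλ )
  = atan2(0.22646, 0.37492) = 31.133° → normalised to [0°, 360°): 31.133°.

31°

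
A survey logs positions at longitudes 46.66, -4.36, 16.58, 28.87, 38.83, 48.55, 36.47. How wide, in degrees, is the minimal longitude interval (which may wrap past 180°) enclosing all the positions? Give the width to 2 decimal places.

Sort the longitudes: -4.36°, +16.58°, +28.87°, +36.47°, +38.83°, +46.66°, +48.55°.
Eastward gaps between consecutive values (wrapping around): 20.94°, 12.29°, 7.60°, 2.36°, 7.83°, 1.89°, 307.09°.
Largest gap = 307.09° ⇒ minimal covering band is its complement: 360° − 307.09° = 52.91°.
Band runs from -4.36° eastward to +48.55°.

52.91°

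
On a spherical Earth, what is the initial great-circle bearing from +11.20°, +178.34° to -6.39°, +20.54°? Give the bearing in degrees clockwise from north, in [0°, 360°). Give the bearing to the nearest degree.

280°

Δλ = 20.54 − 178.34 = -157.80°.
θ = atan2( sin Δλ · cos φ₂ , cos φ₁ · sin φ₂ − sin φ₁ · cos φ₂ · cos Δλ )
  = atan2(-0.37549, 0.06954) = -79.508° → normalised to [0°, 360°): 280.492°.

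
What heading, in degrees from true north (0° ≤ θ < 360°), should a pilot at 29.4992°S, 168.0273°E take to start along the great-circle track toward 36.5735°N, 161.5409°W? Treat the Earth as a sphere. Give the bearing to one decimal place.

25.3°

Δλ = -161.5409 − 168.0273 = -329.5682°; wrapped into (−180°, 180°]: 30.4318°.
θ = atan2( sin Δλ · cos φ₂ , cos φ₁ · sin φ₂ − sin φ₁ · cos φ₂ · cos Δλ )
  = atan2(0.40678, 0.85958) = 25.325° → normalised to [0°, 360°): 25.325°.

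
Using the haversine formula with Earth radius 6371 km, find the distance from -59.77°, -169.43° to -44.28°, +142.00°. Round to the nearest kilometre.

3633 km

Δλ = 142.00 − -169.43 = 311.43°; wrapped into (−180°, 180°]: -48.57°.
Δφ = -44.28 − -59.77 = 15.49°.
a = sin²(Δφ/2) + cos φ₁ · cos φ₂ · sin²(Δλ/2) = 0.079131.
c = 2·atan2(√a, √(1−a)) = 0.57030 rad → d = 6371·c ≈ 3633.41 km.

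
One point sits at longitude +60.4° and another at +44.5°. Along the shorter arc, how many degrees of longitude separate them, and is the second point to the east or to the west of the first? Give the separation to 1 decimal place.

Raw difference: 44.5 − 60.4 = -15.9°.
Normalise into (−180°, 180°]: -15.9° stays -15.9°.
Negative ⇒ the second point lies to the west; separation 15.9°.

15.9° west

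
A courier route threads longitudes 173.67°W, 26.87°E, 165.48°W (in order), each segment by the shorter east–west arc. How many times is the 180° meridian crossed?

Leg 1: -173.67° → +26.87°, shortest Δλ = -159.46° (west) — crosses 180°.
Leg 2: +26.87° → -165.48°, shortest Δλ = 167.65° (east) — crosses 180°.
Total crossings: 2.

2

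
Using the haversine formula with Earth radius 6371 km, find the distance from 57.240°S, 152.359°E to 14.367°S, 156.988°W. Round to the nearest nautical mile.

Δλ = -156.988 − 152.359 = -309.347°; wrapped into (−180°, 180°]: 50.653°.
Δφ = -14.367 − -57.240 = 42.873°.
a = sin²(Δφ/2) + cos φ₁ · cos φ₂ · sin²(Δλ/2) = 0.229492.
c = 2·atan2(√a, √(1−a)) = 0.99915 rad → d = 6371·c ≈ 6365.60 km ≈ 3437.15 nmi.

3437 nmi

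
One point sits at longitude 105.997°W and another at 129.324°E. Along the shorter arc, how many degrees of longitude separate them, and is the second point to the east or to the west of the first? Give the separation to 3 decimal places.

124.679° west

Raw difference: 129.324 − -105.997 = 235.321°.
Normalise into (−180°, 180°]: 235.321° − 360° = -124.679°.
Negative ⇒ the second point lies to the west; separation 124.679°.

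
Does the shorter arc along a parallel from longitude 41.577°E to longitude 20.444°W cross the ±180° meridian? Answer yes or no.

No

Signed shortest Δλ = ((-20.444 − 41.577 + 180) mod 360) − 180 = -62.021°.
Going west by 62.021° from +41.577° reaches -20.444° without touching 180°.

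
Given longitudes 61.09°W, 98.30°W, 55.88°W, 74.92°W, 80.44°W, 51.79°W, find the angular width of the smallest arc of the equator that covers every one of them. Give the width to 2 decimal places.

Sort the longitudes: -98.30°, -80.44°, -74.92°, -61.09°, -55.88°, -51.79°.
Eastward gaps between consecutive values (wrapping around): 17.86°, 5.52°, 13.83°, 5.21°, 4.09°, 313.49°.
Largest gap = 313.49° ⇒ minimal covering band is its complement: 360° − 313.49° = 46.51°.
Band runs from -98.30° eastward to -51.79°.

46.51°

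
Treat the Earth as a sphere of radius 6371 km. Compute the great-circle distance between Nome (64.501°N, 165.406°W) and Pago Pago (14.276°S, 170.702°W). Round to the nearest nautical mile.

Δλ = -170.702 − -165.406 = -5.296°.
Δφ = -14.276 − 64.501 = -78.777°.
a = sin²(Δφ/2) + cos φ₁ · cos φ₂ · sin²(Δλ/2) = 0.403576.
c = 2·atan2(√a, √(1−a)) = 1.37673 rad → d = 6371·c ≈ 8771.17 km ≈ 4736.05 nmi.

4736 nmi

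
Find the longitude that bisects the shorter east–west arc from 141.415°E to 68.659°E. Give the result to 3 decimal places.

105.037°E

Signed shortest Δλ from +141.415° to +68.659° is -72.756°.
Midpoint longitude = +141.415° + (-72.756°)/2 = +141.415° − 36.378° = +105.037°.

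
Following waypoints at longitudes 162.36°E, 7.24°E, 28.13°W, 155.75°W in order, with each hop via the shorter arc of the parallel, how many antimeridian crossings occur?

Leg 1: +162.36° → +7.24°, shortest Δλ = -155.12° (west) — does not cross 180°.
Leg 2: +7.24° → -28.13°, shortest Δλ = -35.37° (west) — does not cross 180°.
Leg 3: -28.13° → -155.75°, shortest Δλ = -127.62° (west) — does not cross 180°.
Total crossings: 0.

0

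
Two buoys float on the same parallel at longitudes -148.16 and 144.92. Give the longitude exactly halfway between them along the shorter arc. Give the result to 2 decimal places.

Signed shortest Δλ from -148.16° to +144.92° is -66.92°.
Midpoint longitude = -148.16° + (-66.92°)/2 = -148.16° − 33.46° = -181.62°.
Normalise into (−180°, 180°]: +178.38°.
(The naïve average (-148.16 + +144.92)/2 = -1.62° is on the wrong side of the globe.)

+178.38°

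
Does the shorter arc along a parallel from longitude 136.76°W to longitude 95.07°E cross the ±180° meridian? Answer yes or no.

Yes

Naïve |95.07 − -136.76| = 231.83° > 180°, so the shorter arc goes the other way round — across 180°.
Signed shortest Δλ = ((95.07 − -136.76 + 180) mod 360) − 180 = -128.17°.
Going west by 128.17° from -136.76° passes through 180° before reaching +95.07°.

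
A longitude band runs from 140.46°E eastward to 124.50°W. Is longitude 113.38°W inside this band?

Band width going east from +140.46° to -124.50°: ((-124.50 − 140.46) mod 360) = 95.04°.
Offset of -113.38° east of the west edge: ((-113.38 − 140.46) mod 360) = 106.16°.
106.16° > 95.04° ⇒ outside.

No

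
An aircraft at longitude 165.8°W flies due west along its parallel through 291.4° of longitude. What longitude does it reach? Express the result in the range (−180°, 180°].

97.2°W

Start at -165.8°; shift −291.4° → -457.2°.
-457.2° lies outside (−180°, 180°]; add 360° → -97.2°.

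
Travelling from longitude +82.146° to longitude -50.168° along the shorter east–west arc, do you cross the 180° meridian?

No

Signed shortest Δλ = ((-50.168 − 82.146 + 180) mod 360) − 180 = -132.314°.
Going west by 132.314° from +82.146° reaches -50.168° without touching 180°.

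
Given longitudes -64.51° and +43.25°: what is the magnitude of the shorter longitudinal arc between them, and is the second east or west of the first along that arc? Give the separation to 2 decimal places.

107.76° east

Raw difference: 43.25 − -64.51 = 107.76°.
Normalise into (−180°, 180°]: 107.76° stays 107.76°.
Positive ⇒ the second point lies to the east; separation 107.76°.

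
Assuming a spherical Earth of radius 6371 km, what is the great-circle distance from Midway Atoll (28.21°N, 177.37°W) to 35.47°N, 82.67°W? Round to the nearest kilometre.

8624 km

Δλ = -82.67 − -177.37 = 94.70°.
Δφ = 35.47 − 28.21 = 7.26°.
a = sin²(Δφ/2) + cos φ₁ · cos φ₂ · sin²(Δλ/2) = 0.392253.
c = 2·atan2(√a, √(1−a)) = 1.35360 rad → d = 6371·c ≈ 8623.78 km.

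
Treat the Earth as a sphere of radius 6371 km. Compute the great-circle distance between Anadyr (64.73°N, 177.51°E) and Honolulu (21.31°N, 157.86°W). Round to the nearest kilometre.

5155 km

Δλ = -157.86 − 177.51 = -335.37°; wrapped into (−180°, 180°]: 24.63°.
Δφ = 21.31 − 64.73 = -43.42°.
a = sin²(Δφ/2) + cos φ₁ · cos φ₂ · sin²(Δλ/2) = 0.154924.
c = 2·atan2(√a, √(1−a)) = 0.80910 rad → d = 6371·c ≈ 5154.76 km.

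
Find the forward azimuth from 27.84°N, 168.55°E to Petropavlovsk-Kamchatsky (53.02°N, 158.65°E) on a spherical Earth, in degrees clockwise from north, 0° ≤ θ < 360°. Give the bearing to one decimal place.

346.5°

Δλ = 158.65 − 168.55 = -9.90°.
θ = atan2( sin Δλ · cos φ₂ , cos φ₁ · sin φ₂ − sin φ₁ · cos φ₂ · cos Δλ )
  = atan2(-0.10342, 0.42965) = -13.534° → normalised to [0°, 360°): 346.466°.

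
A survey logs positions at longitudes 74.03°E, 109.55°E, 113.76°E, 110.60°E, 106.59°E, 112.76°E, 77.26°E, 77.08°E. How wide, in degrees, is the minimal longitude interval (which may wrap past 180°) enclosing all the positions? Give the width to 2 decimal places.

39.73°

Sort the longitudes: +74.03°, +77.08°, +77.26°, +106.59°, +109.55°, +110.60°, +112.76°, +113.76°.
Eastward gaps between consecutive values (wrapping around): 3.05°, 0.18°, 29.33°, 2.96°, 1.05°, 2.16°, 1.00°, 320.27°.
Largest gap = 320.27° ⇒ minimal covering band is its complement: 360° − 320.27° = 39.73°.
Band runs from +74.03° eastward to +113.76°.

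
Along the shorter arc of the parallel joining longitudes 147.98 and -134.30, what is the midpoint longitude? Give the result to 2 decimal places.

Signed shortest Δλ from +147.98° to -134.30° is +77.72°.
Midpoint longitude = +147.98° + (+77.72°)/2 = +147.98° + 38.86° = +186.84°.
Normalise into (−180°, 180°]: -173.16°.
(The naïve average (+147.98 + -134.30)/2 = 6.84° is on the wrong side of the globe.)

-173.16°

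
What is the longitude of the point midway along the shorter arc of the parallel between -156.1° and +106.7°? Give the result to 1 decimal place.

+155.3°

Signed shortest Δλ from -156.1° to +106.7° is -97.2°.
Midpoint longitude = -156.1° + (-97.2°)/2 = -156.1° − 48.6° = -204.7°.
Normalise into (−180°, 180°]: +155.3°.
(The naïve average (-156.1 + +106.7)/2 = -24.7° is on the wrong side of the globe.)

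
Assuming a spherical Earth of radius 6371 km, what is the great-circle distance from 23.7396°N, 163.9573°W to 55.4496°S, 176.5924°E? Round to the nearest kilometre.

Δλ = 176.5924 − -163.9573 = 340.5497°; wrapped into (−180°, 180°]: -19.4503°.
Δφ = -55.4496 − 23.7396 = -79.1892°.
a = sin²(Δφ/2) + cos φ₁ · cos φ₂ · sin²(Δλ/2) = 0.421030.
c = 2·atan2(√a, √(1−a)) = 1.41219 rad → d = 6371·c ≈ 8997.08 km.

8997 km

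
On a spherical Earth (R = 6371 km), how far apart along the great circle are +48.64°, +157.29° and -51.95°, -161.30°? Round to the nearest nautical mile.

6400 nmi

Δλ = -161.30 − 157.29 = -318.59°; wrapped into (−180°, 180°]: 41.41°.
Δφ = -51.95 − 48.64 = -100.59°.
a = sin²(Δφ/2) + cos φ₁ · cos φ₂ · sin²(Δλ/2) = 0.642800.
c = 2·atan2(√a, √(1−a)) = 1.86043 rad → d = 6371·c ≈ 11852.80 km ≈ 6400.00 nmi.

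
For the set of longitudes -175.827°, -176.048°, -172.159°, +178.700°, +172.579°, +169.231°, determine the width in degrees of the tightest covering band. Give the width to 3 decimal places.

Sort the longitudes: -176.048°, -175.827°, -172.159°, +169.231°, +172.579°, +178.700°.
Eastward gaps between consecutive values (wrapping around): 0.221°, 3.668°, 341.390°, 3.348°, 6.121°, 5.252°.
Largest gap = 341.390° ⇒ minimal covering band is its complement: 360° − 341.390° = 18.610°.
Band runs from +169.231° eastward to -172.159°, crossing the antimeridian.

18.610°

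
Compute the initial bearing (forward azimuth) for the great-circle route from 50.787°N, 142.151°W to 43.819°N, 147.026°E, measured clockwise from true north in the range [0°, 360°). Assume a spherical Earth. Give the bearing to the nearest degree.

Δλ = 147.026 − -142.151 = 289.177°; wrapped into (−180°, 180°]: -70.823°.
θ = atan2( sin Δλ · cos φ₂ , cos φ₁ · sin φ₂ − sin φ₁ · cos φ₂ · cos Δλ )
  = atan2(-0.68149, 0.25409) = -69.552° → normalised to [0°, 360°): 290.448°.

290°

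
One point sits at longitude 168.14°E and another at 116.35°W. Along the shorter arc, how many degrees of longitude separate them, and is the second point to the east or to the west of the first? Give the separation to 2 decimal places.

75.51° east

Raw difference: -116.35 − 168.14 = -284.49°.
Normalise into (−180°, 180°]: -284.49° + 360° = 75.51°.
Positive ⇒ the second point lies to the east; separation 75.51°.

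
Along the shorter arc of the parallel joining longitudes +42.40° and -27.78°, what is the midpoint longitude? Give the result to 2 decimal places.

Signed shortest Δλ from +42.40° to -27.78° is -70.18°.
Midpoint longitude = +42.40° + (-70.18°)/2 = +42.40° − 35.09° = +7.31°.

+7.31°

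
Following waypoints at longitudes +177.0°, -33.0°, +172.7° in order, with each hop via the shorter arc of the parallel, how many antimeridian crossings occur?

Leg 1: +177.0° → -33.0°, shortest Δλ = 150.0° (east) — crosses 180°.
Leg 2: -33.0° → +172.7°, shortest Δλ = -154.3° (west) — crosses 180°.
Total crossings: 2.

2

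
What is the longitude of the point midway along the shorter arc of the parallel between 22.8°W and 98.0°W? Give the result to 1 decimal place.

Signed shortest Δλ from -22.8° to -98.0° is -75.2°.
Midpoint longitude = -22.8° + (-75.2°)/2 = -22.8° − 37.6° = -60.4°.

60.4°W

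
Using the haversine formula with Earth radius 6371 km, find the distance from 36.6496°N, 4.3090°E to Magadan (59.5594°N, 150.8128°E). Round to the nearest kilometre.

Δλ = 150.8128 − 4.3090 = 146.5038°.
Δφ = 59.5594 − 36.6496 = 22.9098°.
a = sin²(Δφ/2) + cos φ₁ · cos φ₂ · sin²(Δλ/2) = 0.412168.
c = 2·atan2(√a, √(1−a)) = 1.39422 rad → d = 6371·c ≈ 8882.56 km.

8883 km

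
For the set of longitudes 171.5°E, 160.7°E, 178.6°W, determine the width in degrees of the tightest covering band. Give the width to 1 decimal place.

Sort the longitudes: -178.6°, +160.7°, +171.5°.
Eastward gaps between consecutive values (wrapping around): 339.3°, 10.8°, 9.9°.
Largest gap = 339.3° ⇒ minimal covering band is its complement: 360° − 339.3° = 20.7°.
Band runs from +160.7° eastward to -178.6°, crossing the antimeridian.

20.7°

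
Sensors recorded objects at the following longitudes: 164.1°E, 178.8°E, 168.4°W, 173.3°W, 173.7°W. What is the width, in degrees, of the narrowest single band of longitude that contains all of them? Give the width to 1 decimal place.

27.5°

Sort the longitudes: -173.7°, -173.3°, -168.4°, +164.1°, +178.8°.
Eastward gaps between consecutive values (wrapping around): 0.4°, 4.9°, 332.5°, 14.7°, 7.5°.
Largest gap = 332.5° ⇒ minimal covering band is its complement: 360° − 332.5° = 27.5°.
Band runs from +164.1° eastward to -168.4°, crossing the antimeridian.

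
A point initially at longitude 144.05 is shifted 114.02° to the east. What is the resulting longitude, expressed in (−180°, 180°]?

-101.93°

Start at +144.05°; shift +114.02° → +258.07°.
+258.07° lies outside (−180°, 180°]; subtract 360° → -101.93°.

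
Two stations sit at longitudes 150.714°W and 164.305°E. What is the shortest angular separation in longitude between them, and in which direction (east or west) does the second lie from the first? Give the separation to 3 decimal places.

Raw difference: 164.305 − -150.714 = 315.019°.
Normalise into (−180°, 180°]: 315.019° − 360° = -44.981°.
Negative ⇒ the second point lies to the west; separation 44.981°.

44.981° west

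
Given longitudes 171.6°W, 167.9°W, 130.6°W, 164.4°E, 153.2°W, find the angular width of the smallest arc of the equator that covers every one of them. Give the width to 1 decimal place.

Sort the longitudes: -171.6°, -167.9°, -153.2°, -130.6°, +164.4°.
Eastward gaps between consecutive values (wrapping around): 3.7°, 14.7°, 22.6°, 295.0°, 24.0°.
Largest gap = 295.0° ⇒ minimal covering band is its complement: 360° − 295.0° = 65.0°.
Band runs from +164.4° eastward to -130.6°, crossing the antimeridian.

65.0°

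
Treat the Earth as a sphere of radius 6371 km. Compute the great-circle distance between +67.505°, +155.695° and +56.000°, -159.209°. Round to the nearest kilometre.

Δλ = -159.209 − 155.695 = -314.904°; wrapped into (−180°, 180°]: 45.096°.
Δφ = 56.000 − 67.505 = -11.505°.
a = sin²(Δφ/2) + cos φ₁ · cos φ₂ · sin²(Δλ/2) = 0.041505.
c = 2·atan2(√a, √(1−a)) = 0.41033 rad → d = 6371·c ≈ 2614.21 km.

2614 km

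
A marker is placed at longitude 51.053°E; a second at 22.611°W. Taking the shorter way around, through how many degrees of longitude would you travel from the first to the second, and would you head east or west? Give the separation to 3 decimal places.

73.664° west

Raw difference: -22.611 − 51.053 = -73.664°.
Normalise into (−180°, 180°]: -73.664° stays -73.664°.
Negative ⇒ the second point lies to the west; separation 73.664°.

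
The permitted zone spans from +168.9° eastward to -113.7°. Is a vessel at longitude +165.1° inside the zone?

No

Band width going east from +168.9° to -113.7°: ((-113.7 − 168.9) mod 360) = 77.4°.
Offset of +165.1° east of the west edge: ((165.1 − 168.9) mod 360) = 356.2°.
356.2° > 77.4° ⇒ outside.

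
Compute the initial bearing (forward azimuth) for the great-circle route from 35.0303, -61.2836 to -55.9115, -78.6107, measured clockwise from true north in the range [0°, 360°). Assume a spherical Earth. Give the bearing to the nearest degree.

190°

Δλ = -78.6107 − -61.2836 = -17.3271°.
θ = atan2( sin Δλ · cos φ₂ , cos φ₁ · sin φ₂ − sin φ₁ · cos φ₂ · cos Δλ )
  = atan2(-0.16692, -0.98527) = -170.384° → normalised to [0°, 360°): 189.616°.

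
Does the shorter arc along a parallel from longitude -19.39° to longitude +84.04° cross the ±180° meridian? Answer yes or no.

Signed shortest Δλ = ((84.04 − -19.39 + 180) mod 360) − 180 = 103.43°.
Going east by 103.43° from -19.39° reaches +84.04° without touching 180°.

No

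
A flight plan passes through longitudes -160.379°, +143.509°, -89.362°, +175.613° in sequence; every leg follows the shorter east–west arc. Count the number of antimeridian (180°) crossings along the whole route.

3

Leg 1: -160.379° → +143.509°, shortest Δλ = -56.112° (west) — crosses 180°.
Leg 2: +143.509° → -89.362°, shortest Δλ = 127.129° (east) — crosses 180°.
Leg 3: -89.362° → +175.613°, shortest Δλ = -95.025° (west) — crosses 180°.
Total crossings: 3.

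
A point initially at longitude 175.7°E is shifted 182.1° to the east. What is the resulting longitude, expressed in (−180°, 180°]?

Start at +175.7°; shift +182.1° → +357.8°.
+357.8° lies outside (−180°, 180°]; subtract 360° → -2.2°.

2.2°W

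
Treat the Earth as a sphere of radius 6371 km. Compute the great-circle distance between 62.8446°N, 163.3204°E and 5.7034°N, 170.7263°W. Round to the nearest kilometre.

Δλ = -170.7263 − 163.3204 = -334.0467°; wrapped into (−180°, 180°]: 25.9533°.
Δφ = 5.7034 − 62.8446 = -57.1412°.
a = sin²(Δφ/2) + cos φ₁ · cos φ₂ · sin²(Δλ/2) = 0.251615.
c = 2·atan2(√a, √(1−a)) = 1.05092 rad → d = 6371·c ≈ 6695.43 km.

6695 km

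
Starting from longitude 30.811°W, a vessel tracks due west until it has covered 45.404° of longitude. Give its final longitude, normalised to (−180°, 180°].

76.215°W

Start at -30.811°; shift −45.404° → -76.215°.
-76.215° already lies in (−180°, 180°].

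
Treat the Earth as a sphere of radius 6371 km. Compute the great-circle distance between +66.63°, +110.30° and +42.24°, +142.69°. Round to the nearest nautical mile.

Δλ = 142.69 − 110.30 = 32.39°.
Δφ = 42.24 − 66.63 = -24.39°.
a = sin²(Δφ/2) + cos φ₁ · cos φ₂ · sin²(Δλ/2) = 0.067466.
c = 2·atan2(√a, √(1−a)) = 0.52551 rad → d = 6371·c ≈ 3348.03 km ≈ 1807.79 nmi.

1808 nmi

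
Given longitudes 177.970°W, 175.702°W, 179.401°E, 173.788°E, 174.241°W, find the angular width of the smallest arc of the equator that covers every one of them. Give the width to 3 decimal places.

Sort the longitudes: -177.970°, -175.702°, -174.241°, +173.788°, +179.401°.
Eastward gaps between consecutive values (wrapping around): 2.268°, 1.461°, 348.029°, 5.613°, 2.629°.
Largest gap = 348.029° ⇒ minimal covering band is its complement: 360° − 348.029° = 11.971°.
Band runs from +173.788° eastward to -174.241°, crossing the antimeridian.

11.971°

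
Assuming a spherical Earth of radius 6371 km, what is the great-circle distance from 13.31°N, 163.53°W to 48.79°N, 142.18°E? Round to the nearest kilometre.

6317 km

Δλ = 142.18 − -163.53 = 305.71°; wrapped into (−180°, 180°]: -54.29°.
Δφ = 48.79 − 13.31 = 35.48°.
a = sin²(Δφ/2) + cos φ₁ · cos φ₂ · sin²(Δλ/2) = 0.226296.
c = 2·atan2(√a, √(1−a)) = 0.99153 rad → d = 6371·c ≈ 6317.06 km.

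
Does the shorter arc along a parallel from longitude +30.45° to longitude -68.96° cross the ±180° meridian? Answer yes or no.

No

Signed shortest Δλ = ((-68.96 − 30.45 + 180) mod 360) − 180 = -99.41°.
Going west by 99.41° from +30.45° reaches -68.96° without touching 180°.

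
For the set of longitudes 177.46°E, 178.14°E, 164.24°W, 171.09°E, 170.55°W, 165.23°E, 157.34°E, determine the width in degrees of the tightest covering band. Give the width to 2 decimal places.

Sort the longitudes: -170.55°, -164.24°, +157.34°, +165.23°, +171.09°, +177.46°, +178.14°.
Eastward gaps between consecutive values (wrapping around): 6.31°, 321.58°, 7.89°, 5.86°, 6.37°, 0.68°, 11.31°.
Largest gap = 321.58° ⇒ minimal covering band is its complement: 360° − 321.58° = 38.42°.
Band runs from +157.34° eastward to -164.24°, crossing the antimeridian.

38.42°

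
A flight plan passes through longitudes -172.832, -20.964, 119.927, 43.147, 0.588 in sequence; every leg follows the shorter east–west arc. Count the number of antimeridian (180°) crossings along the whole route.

Leg 1: -172.832° → -20.964°, shortest Δλ = 151.868° (east) — does not cross 180°.
Leg 2: -20.964° → +119.927°, shortest Δλ = 140.891° (east) — does not cross 180°.
Leg 3: +119.927° → +43.147°, shortest Δλ = -76.78° (west) — does not cross 180°.
Leg 4: +43.147° → +0.588°, shortest Δλ = -42.559° (west) — does not cross 180°.
Total crossings: 0.

0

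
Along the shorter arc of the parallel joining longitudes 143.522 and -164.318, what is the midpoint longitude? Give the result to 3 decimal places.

+169.602°

Signed shortest Δλ from +143.522° to -164.318° is +52.160°.
Midpoint longitude = +143.522° + (+52.160°)/2 = +143.522° + 26.080° = +169.602°.
(The naïve average (+143.522 + -164.318)/2 = -10.398° is on the wrong side of the globe.)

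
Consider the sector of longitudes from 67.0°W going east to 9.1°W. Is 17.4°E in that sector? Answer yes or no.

No

Band width going east from -67.0° to -9.1°: ((-9.1 − -67.0) mod 360) = 57.9°.
Offset of +17.4° east of the west edge: ((17.4 − -67.0) mod 360) = 84.4°.
84.4° > 57.9° ⇒ outside.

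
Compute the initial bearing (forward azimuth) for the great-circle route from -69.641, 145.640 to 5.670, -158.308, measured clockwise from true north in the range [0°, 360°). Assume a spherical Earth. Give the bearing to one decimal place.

56.1°

Δλ = -158.308 − 145.640 = -303.948°; wrapped into (−180°, 180°]: 56.052°.
θ = atan2( sin Δλ · cos φ₂ , cos φ₁ · sin φ₂ − sin φ₁ · cos φ₂ · cos Δλ )
  = atan2(0.82549, 0.55537) = 56.068° → normalised to [0°, 360°): 56.068°.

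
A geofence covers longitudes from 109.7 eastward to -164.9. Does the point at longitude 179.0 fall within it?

Yes

Band width going east from +109.7° to -164.9°: ((-164.9 − 109.7) mod 360) = 85.4°.
Offset of +179.0° east of the west edge: ((179.0 − 109.7) mod 360) = 69.3°.
69.3° ≤ 85.4° ⇒ inside.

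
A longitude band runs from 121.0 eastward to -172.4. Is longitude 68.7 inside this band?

No

Band width going east from +121.0° to -172.4°: ((-172.4 − 121.0) mod 360) = 66.6°.
Offset of +68.7° east of the west edge: ((68.7 − 121.0) mod 360) = 307.7°.
307.7° > 66.6° ⇒ outside.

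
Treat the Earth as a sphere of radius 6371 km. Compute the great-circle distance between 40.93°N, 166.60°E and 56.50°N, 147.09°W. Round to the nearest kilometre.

3720 km

Δλ = -147.09 − 166.60 = -313.69°; wrapped into (−180°, 180°]: 46.31°.
Δφ = 56.50 − 40.93 = 15.57°.
a = sin²(Δφ/2) + cos φ₁ · cos φ₂ · sin²(Δλ/2) = 0.082825.
c = 2·atan2(√a, √(1−a)) = 0.58384 rad → d = 6371·c ≈ 3719.66 km.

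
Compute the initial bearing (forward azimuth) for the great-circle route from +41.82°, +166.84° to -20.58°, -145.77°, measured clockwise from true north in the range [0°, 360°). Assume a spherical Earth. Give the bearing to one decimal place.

134.8°

Δλ = -145.77 − 166.84 = -312.61°; wrapped into (−180°, 180°]: 47.39°.
θ = atan2( sin Δλ · cos φ₂ , cos φ₁ · sin φ₂ − sin φ₁ · cos φ₂ · cos Δλ )
  = atan2(0.68901, -0.68458) = 134.815° → normalised to [0°, 360°): 134.815°.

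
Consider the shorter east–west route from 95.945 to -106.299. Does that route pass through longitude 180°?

Yes

Naïve |-106.299 − 95.945| = 202.244° > 180°, so the shorter arc goes the other way round — across 180°.
Signed shortest Δλ = ((-106.299 − 95.945 + 180) mod 360) − 180 = 157.756°.
Going east by 157.756° from +95.945° passes through 180° before reaching -106.299°.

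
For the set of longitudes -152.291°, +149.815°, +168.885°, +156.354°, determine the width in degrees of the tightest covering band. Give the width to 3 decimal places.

57.894°

Sort the longitudes: -152.291°, +149.815°, +156.354°, +168.885°.
Eastward gaps between consecutive values (wrapping around): 302.106°, 6.539°, 12.531°, 38.824°.
Largest gap = 302.106° ⇒ minimal covering band is its complement: 360° − 302.106° = 57.894°.
Band runs from +149.815° eastward to -152.291°, crossing the antimeridian.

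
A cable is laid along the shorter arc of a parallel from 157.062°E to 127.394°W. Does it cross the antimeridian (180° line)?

Naïve |-127.394 − 157.062| = 284.456° > 180°, so the shorter arc goes the other way round — across 180°.
Signed shortest Δλ = ((-127.394 − 157.062 + 180) mod 360) − 180 = 75.544°.
Going east by 75.544° from +157.062° passes through 180° before reaching -127.394°.

Yes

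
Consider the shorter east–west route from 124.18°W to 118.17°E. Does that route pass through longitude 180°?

Naïve |118.17 − -124.18| = 242.35° > 180°, so the shorter arc goes the other way round — across 180°.
Signed shortest Δλ = ((118.17 − -124.18 + 180) mod 360) − 180 = -117.65°.
Going west by 117.65° from -124.18° passes through 180° before reaching +118.17°.

Yes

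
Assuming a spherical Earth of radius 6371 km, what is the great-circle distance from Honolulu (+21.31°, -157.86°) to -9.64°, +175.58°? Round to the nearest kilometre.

4501 km

Δλ = 175.58 − -157.86 = 333.44°; wrapped into (−180°, 180°]: -26.56°.
Δφ = -9.64 − 21.31 = -30.95°.
a = sin²(Δφ/2) + cos φ₁ · cos φ₂ · sin²(Δλ/2) = 0.119657.
c = 2·atan2(√a, √(1−a)) = 0.70643 rad → d = 6371·c ≈ 4500.64 km.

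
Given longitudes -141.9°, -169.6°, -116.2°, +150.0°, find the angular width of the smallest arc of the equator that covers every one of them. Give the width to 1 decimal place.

Sort the longitudes: -169.6°, -141.9°, -116.2°, +150.0°.
Eastward gaps between consecutive values (wrapping around): 27.7°, 25.7°, 266.2°, 40.4°.
Largest gap = 266.2° ⇒ minimal covering band is its complement: 360° − 266.2° = 93.8°.
Band runs from +150.0° eastward to -116.2°, crossing the antimeridian.

93.8°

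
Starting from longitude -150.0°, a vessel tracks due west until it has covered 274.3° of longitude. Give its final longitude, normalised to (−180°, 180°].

-64.3°

Start at -150.0°; shift −274.3° → -424.3°.
-424.3° lies outside (−180°, 180°]; add 360° → -64.3°.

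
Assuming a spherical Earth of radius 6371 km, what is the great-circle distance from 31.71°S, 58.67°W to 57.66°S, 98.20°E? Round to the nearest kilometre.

Δλ = 98.20 − -58.67 = 156.87°.
Δφ = -57.66 − -31.71 = -25.95°.
a = sin²(Δφ/2) + cos φ₁ · cos φ₂ · sin²(Δλ/2) = 0.487207.
c = 2·atan2(√a, √(1−a)) = 1.54521 rad → d = 6371·c ≈ 9844.52 km.

9845 km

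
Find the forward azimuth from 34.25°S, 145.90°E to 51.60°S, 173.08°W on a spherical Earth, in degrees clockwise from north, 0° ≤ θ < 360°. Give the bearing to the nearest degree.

133°

Δλ = -173.08 − 145.90 = -318.98°; wrapped into (−180°, 180°]: 41.02°.
θ = atan2( sin Δλ · cos φ₂ , cos φ₁ · sin φ₂ − sin φ₁ · cos φ₂ · cos Δλ )
  = atan2(0.40767, -0.38404) = 133.290° → normalised to [0°, 360°): 133.290°.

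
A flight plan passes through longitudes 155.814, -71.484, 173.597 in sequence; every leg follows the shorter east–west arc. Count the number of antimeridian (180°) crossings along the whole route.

2

Leg 1: +155.814° → -71.484°, shortest Δλ = 132.702° (east) — crosses 180°.
Leg 2: -71.484° → +173.597°, shortest Δλ = -114.919° (west) — crosses 180°.
Total crossings: 2.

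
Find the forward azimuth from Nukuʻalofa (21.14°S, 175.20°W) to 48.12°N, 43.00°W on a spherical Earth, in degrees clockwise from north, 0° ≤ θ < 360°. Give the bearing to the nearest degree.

Δλ = -43.00 − -175.20 = 132.20°.
θ = atan2( sin Δλ · cos φ₂ , cos φ₁ · sin φ₂ − sin φ₁ · cos φ₂ · cos Δλ )
  = atan2(0.49454, 0.53272) = 42.872° → normalised to [0°, 360°): 42.872°.

43°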